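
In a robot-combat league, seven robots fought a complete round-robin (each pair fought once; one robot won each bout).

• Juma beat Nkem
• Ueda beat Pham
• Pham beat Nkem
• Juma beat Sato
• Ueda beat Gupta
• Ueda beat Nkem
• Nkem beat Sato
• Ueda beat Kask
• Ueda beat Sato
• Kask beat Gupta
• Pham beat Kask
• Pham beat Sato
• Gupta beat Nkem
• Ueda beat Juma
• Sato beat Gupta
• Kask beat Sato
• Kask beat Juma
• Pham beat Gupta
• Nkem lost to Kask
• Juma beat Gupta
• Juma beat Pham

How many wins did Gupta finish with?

1

Gupta's results: beat Nkem; lost to Kask, Juma, Pham, Sato, Ueda.
That is 1 win.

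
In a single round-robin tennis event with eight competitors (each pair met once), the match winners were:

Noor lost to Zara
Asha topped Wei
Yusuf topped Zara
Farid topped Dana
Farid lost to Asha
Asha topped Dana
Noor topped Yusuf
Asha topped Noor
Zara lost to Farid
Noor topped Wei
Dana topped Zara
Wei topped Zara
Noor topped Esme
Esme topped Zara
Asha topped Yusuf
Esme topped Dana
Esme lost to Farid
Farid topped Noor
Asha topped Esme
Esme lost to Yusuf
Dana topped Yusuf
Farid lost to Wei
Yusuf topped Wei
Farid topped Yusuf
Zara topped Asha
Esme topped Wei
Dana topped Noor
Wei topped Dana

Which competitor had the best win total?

Win totals: Dana 3, Esme 3, Yusuf 3, Wei 3, Noor 3, Farid 5, Zara 2, Asha 6.
Asha leads with 6 wins (next highest: 5).

Asha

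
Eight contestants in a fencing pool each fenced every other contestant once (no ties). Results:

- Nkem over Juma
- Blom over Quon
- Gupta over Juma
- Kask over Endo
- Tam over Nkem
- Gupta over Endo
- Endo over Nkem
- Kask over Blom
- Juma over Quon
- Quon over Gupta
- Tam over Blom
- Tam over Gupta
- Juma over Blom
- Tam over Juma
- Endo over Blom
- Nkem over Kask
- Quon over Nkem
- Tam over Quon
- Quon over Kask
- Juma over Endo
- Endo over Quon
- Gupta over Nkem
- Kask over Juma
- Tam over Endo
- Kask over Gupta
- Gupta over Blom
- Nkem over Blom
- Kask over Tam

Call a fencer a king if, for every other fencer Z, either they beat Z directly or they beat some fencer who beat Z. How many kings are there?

Endo cannot reach Tam in two steps.
Quon reaches everyone (king).
Juma cannot reach Tam in two steps.
Gupta cannot reach Tam in two steps.
Blom cannot reach Endo, Juma, Tam in two steps.
Kask reaches everyone (king).
Nkem reaches everyone (king).
Tam reaches everyone (king).
Kings: Quon, Kask, Nkem, Tam — 4.

4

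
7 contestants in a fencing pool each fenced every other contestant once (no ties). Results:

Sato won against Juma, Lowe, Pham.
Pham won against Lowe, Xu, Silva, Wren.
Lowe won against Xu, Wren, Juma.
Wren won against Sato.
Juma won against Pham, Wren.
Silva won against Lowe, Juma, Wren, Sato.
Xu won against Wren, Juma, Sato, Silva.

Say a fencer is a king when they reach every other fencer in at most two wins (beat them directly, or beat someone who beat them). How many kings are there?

Wren cannot reach Silva, Xu in two steps.
Silva reaches everyone (king).
Xu reaches everyone (king).
Pham reaches everyone (king).
Sato reaches everyone (king).
Lowe reaches everyone (king).
Juma reaches everyone (king).
Kings: Silva, Xu, Pham, Sato, Lowe, Juma — 6.

6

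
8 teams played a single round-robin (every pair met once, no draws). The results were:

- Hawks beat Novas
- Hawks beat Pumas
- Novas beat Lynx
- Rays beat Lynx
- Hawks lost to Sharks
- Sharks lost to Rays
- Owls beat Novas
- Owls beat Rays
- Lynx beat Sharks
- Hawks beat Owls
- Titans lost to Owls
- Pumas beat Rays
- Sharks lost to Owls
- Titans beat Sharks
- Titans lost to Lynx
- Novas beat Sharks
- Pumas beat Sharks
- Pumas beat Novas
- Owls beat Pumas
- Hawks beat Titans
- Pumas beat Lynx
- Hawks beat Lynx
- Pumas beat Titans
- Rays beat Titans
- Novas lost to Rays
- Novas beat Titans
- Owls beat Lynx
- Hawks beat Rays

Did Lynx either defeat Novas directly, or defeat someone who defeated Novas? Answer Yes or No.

No

Lynx did not beat Novas directly.
Lynx beat Titans, Sharks, but each of them lost to Novas. No two-step path.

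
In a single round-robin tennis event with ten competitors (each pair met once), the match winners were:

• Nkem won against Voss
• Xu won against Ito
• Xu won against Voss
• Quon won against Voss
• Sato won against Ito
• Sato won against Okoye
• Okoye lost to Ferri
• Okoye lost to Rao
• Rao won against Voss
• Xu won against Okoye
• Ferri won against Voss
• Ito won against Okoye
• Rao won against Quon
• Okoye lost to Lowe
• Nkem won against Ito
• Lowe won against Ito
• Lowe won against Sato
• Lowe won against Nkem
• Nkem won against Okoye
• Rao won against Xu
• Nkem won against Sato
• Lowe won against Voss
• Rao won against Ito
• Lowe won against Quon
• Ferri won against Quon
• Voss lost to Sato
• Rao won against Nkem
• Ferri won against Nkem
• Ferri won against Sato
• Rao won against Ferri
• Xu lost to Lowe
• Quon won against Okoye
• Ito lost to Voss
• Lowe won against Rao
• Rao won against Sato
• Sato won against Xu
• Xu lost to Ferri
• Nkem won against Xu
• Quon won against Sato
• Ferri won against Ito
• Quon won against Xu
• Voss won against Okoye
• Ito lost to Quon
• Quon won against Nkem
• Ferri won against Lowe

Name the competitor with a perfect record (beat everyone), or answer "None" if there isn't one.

Highest win total is Rao with 8 (out of 9 possible).
Rao lost to Lowe, so no competitor went undefeated.

None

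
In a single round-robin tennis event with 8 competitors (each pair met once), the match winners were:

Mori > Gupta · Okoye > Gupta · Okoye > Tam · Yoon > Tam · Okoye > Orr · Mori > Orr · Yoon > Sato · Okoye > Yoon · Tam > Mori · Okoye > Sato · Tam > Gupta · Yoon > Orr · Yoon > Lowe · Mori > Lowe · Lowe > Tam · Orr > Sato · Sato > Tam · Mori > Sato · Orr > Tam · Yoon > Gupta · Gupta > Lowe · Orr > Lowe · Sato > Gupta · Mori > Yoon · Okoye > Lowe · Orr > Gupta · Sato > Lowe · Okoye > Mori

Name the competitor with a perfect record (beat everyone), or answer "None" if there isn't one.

Okoye

Okoye has 7 wins out of 7 opponents — a perfect record.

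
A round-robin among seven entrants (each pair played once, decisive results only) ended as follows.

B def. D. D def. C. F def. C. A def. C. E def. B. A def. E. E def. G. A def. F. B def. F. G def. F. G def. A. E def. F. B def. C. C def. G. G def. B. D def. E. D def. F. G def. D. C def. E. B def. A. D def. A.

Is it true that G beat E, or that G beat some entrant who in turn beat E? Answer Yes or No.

Yes

G did not beat E directly.
G beat A, B, D, F. Of those, A beat E.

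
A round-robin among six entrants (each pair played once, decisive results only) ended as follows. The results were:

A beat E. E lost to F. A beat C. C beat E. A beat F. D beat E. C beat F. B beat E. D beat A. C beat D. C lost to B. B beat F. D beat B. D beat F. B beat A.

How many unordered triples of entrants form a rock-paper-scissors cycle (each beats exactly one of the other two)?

2

Of the C(6,3) = 20 triples, the cyclic ones are: {A, C, D}; {B, C, D}.
That is 2.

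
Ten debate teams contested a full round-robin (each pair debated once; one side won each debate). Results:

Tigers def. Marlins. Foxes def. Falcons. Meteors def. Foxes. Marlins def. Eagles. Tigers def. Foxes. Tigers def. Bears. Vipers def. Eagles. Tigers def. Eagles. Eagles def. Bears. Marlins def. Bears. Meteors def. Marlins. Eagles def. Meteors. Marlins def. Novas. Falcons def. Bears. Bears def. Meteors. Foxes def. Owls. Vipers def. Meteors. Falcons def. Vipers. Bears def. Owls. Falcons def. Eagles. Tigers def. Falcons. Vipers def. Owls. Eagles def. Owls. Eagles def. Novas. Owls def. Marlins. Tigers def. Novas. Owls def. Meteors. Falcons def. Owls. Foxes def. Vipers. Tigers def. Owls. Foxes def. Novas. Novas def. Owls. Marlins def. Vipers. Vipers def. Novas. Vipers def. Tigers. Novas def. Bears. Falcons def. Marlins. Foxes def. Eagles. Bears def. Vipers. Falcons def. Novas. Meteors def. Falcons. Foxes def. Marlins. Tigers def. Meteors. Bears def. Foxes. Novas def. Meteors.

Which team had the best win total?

Tigers

Win totals: Foxes 6, Owls 2, Falcons 6, Novas 3, Marlins 4, Bears 4, Vipers 5, Meteors 3, Eagles 4, Tigers 8.
Tigers leads with 8 wins (next highest: 6).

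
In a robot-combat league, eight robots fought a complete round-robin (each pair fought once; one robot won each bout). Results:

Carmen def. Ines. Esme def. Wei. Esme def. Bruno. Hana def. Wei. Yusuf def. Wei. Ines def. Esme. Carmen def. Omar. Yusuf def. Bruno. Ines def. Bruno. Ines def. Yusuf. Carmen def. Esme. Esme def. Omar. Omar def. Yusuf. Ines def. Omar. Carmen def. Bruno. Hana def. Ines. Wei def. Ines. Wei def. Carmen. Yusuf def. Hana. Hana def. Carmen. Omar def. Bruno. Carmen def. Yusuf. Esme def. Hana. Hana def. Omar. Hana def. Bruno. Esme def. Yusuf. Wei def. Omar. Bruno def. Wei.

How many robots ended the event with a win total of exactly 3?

Win totals: Yusuf 3, Ines 4, Omar 2, Bruno 1, Esme 5, Wei 3, Carmen 5, Hana 5.
Exactly 3: Yusuf, Wei — 2 robots.

2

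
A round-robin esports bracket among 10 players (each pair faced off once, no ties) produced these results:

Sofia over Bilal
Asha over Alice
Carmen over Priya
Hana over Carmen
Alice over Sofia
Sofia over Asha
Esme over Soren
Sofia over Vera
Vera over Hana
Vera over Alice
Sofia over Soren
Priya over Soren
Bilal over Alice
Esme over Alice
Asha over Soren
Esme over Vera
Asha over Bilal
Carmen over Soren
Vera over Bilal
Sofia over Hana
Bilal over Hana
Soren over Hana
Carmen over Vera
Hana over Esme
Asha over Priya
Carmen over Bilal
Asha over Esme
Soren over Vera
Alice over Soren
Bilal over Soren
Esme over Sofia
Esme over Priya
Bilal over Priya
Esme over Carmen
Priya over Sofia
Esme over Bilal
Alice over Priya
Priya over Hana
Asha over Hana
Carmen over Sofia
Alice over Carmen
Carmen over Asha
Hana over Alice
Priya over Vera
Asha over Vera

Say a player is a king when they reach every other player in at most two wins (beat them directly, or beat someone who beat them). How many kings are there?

6

Sofia reaches everyone (king).
Alice cannot reach Esme in two steps.
Soren cannot reach Sofia, Priya, Asha in two steps.
Hana reaches everyone (king).
Carmen reaches everyone (king).
Vera cannot reach Asha in two steps.
Bilal cannot reach Asha in two steps.
Priya reaches everyone (king).
Esme reaches everyone (king).
Asha reaches everyone (king).
Kings: Sofia, Hana, Carmen, Priya, Esme, Asha — 6.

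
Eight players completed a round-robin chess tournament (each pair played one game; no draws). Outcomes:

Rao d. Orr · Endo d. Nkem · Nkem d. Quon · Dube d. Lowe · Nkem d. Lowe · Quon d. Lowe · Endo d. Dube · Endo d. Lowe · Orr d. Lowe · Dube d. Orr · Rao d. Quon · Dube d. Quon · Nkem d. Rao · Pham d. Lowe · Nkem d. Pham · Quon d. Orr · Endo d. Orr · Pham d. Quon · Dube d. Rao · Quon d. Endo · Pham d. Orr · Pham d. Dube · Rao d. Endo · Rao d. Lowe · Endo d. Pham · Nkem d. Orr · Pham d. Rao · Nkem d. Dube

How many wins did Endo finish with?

Endo's results: beat Dube, Orr, Pham, Lowe, Nkem; lost to Quon, Rao.
That is 5 wins.

5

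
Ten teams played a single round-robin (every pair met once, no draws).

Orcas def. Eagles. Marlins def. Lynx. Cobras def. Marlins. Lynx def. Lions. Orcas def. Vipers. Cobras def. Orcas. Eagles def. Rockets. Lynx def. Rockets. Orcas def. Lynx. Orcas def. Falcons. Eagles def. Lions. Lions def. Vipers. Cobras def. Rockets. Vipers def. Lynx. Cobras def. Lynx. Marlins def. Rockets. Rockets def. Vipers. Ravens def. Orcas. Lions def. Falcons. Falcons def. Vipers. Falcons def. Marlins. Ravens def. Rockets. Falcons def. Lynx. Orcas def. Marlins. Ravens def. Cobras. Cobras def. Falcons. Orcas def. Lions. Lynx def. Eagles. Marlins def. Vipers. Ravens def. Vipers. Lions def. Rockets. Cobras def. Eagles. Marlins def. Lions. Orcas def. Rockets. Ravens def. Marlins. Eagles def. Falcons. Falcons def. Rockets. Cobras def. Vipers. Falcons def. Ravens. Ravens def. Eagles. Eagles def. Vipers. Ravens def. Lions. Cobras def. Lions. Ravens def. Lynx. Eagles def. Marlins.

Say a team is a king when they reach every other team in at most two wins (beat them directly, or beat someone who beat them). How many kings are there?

Eagles cannot reach Cobras, Orcas in two steps.
Cobras reaches everyone (king).
Rockets cannot reach Eagles, Cobras, Ravens, Lions, Marlins, Falcons, Orcas in two steps.
Lynx cannot reach Cobras, Ravens, Orcas in two steps.
Vipers cannot reach Cobras, Ravens, Marlins, Falcons, Orcas in two steps.
Ravens reaches everyone (king).
Lions cannot reach Eagles, Cobras, Orcas in two steps.
Marlins cannot reach Cobras, Ravens, Orcas in two steps.
Falcons reaches everyone (king).
Orcas cannot reach Cobras in two steps.
Kings: Cobras, Ravens, Falcons — 3.

3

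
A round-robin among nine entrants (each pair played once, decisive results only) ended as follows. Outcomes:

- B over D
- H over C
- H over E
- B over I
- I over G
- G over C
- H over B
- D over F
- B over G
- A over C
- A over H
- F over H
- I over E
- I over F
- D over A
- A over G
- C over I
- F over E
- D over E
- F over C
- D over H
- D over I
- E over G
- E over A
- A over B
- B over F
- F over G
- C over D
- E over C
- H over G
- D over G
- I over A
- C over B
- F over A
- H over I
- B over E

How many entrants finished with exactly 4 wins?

Win totals: A 4, B 5, C 3, D 6, E 3, F 5, G 1, H 5, I 4.
Exactly 4: A, I — 2 entrants.

2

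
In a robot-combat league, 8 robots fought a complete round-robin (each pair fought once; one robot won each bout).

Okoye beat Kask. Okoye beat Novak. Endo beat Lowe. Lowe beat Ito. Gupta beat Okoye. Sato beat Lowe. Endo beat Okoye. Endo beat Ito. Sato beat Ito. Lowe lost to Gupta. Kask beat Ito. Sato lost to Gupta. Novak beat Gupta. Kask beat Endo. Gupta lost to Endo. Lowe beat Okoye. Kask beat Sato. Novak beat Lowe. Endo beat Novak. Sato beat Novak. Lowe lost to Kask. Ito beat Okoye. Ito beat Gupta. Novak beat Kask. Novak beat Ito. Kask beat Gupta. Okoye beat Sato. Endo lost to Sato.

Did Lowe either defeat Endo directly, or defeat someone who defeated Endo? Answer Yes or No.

No

Lowe did not beat Endo directly.
Lowe beat Ito, Okoye, but each of them lost to Endo. No two-step path.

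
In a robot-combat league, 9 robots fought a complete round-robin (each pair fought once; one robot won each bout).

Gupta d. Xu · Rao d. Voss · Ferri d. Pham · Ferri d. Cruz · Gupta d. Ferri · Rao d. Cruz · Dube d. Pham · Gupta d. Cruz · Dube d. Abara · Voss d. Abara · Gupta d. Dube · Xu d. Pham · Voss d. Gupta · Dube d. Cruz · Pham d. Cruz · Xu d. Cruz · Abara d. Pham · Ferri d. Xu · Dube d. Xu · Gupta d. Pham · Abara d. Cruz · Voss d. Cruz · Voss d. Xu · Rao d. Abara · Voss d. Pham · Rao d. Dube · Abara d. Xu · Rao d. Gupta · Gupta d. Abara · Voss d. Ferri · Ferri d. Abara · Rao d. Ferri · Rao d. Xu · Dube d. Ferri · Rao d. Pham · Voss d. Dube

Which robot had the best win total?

Win totals: Rao 8, Cruz 0, Dube 5, Abara 3, Xu 2, Voss 7, Ferri 4, Pham 1, Gupta 6.
Rao leads with 8 wins (next highest: 7).

Rao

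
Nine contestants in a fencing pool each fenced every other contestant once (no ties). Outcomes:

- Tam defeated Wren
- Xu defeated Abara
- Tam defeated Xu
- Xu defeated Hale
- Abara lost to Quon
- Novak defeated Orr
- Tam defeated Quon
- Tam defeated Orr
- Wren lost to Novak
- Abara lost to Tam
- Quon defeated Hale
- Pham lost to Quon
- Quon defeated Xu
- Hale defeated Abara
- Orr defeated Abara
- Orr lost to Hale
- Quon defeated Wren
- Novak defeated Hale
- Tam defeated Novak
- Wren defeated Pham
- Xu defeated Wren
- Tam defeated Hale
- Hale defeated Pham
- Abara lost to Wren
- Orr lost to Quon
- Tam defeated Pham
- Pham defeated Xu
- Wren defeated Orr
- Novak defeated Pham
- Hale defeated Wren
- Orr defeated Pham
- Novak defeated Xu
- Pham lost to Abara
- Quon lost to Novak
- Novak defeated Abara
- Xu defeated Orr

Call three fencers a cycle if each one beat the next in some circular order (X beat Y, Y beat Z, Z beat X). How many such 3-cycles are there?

4

Win totals: Novak 7, Abara 1, Hale 4, Xu 4, Orr 2, Quon 6, Wren 3, Tam 8, Pham 1.
A fencer with w wins dominates both others in C(w,2) triples; summing gives 21 + 0 + 6 + 6 + 1 + 15 + 3 + 28 + 0 = 80 transitive triples.
Total triples C(9,3) = 84, so cyclic triples = 84 − 80 = 4.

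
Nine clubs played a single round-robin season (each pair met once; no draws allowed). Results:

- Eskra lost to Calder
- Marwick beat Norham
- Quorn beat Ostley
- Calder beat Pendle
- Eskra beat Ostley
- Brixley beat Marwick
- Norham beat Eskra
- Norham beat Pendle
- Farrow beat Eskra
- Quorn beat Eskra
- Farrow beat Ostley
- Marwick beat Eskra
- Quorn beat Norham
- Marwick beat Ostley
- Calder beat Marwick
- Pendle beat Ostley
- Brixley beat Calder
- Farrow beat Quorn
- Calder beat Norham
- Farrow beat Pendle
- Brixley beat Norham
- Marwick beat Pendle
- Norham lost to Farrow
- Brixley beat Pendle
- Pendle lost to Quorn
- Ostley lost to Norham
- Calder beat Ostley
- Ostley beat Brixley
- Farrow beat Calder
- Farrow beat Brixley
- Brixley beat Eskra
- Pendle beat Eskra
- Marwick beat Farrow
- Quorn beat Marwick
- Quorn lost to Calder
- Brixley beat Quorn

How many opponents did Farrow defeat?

7

Farrow's results: beat Calder, Quorn, Brixley, Ostley, Eskra, Norham, Pendle; lost to Marwick.
That is 7 wins.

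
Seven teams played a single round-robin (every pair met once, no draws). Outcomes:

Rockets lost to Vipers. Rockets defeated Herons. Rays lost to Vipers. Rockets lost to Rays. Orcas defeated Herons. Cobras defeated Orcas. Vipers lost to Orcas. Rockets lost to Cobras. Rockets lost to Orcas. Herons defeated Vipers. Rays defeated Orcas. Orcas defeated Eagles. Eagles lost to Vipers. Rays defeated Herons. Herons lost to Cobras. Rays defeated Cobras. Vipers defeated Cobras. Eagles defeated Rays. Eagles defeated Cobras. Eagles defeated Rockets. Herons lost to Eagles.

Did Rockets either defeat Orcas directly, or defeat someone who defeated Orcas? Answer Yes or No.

No

Rockets did not beat Orcas directly.
Rockets beat Herons, but each of them lost to Orcas. No two-step path.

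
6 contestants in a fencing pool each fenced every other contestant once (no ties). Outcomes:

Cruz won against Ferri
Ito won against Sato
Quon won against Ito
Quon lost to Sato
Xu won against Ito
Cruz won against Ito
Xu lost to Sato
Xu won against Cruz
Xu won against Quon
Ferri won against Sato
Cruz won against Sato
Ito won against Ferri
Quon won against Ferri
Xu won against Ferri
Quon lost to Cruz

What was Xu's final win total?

4

Xu's results: beat Cruz, Ito, Quon, Ferri; lost to Sato.
That is 4 wins.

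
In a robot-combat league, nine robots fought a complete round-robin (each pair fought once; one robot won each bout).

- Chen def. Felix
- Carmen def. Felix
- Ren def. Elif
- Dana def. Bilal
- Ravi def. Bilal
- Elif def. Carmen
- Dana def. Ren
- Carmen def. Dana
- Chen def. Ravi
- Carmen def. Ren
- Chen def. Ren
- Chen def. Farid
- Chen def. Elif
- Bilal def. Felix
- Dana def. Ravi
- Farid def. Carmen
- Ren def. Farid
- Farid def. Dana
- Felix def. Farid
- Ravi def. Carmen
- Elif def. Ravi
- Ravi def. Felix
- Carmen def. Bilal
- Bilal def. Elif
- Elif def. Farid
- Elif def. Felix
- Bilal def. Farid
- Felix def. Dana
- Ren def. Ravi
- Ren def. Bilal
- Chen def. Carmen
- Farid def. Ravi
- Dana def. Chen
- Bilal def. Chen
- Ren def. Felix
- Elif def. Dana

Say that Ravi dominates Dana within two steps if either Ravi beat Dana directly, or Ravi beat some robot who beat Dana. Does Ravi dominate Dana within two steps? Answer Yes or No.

Ravi did not beat Dana directly.
Ravi beat Bilal, Carmen, Felix. Of those, Carmen beat Dana.

Yes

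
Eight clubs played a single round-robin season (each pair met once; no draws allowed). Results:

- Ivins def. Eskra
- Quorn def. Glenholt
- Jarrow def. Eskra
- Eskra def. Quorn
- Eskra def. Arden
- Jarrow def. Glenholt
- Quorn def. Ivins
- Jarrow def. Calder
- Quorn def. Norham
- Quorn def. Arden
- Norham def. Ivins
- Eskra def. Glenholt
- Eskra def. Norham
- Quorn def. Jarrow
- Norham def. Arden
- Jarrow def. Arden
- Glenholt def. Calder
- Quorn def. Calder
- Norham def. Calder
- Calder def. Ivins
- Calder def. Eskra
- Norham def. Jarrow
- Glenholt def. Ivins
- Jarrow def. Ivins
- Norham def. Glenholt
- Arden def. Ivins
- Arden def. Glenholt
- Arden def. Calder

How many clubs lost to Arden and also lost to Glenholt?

Arden beat: Glenholt, Calder, Ivins.
Glenholt beat: Calder, Ivins.
Both beat: Calder, Ivins — 2.

2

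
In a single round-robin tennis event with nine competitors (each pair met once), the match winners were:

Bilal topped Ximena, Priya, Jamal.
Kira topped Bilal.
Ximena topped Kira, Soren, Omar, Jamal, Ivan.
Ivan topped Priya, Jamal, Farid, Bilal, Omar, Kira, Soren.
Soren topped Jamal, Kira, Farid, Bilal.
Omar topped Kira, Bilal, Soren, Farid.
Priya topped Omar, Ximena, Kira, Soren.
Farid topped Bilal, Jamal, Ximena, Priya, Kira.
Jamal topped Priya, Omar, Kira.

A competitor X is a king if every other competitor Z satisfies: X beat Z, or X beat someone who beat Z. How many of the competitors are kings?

4

Omar cannot reach Ivan in two steps.
Bilal cannot reach Farid in two steps.
Ivan reaches everyone (king).
Soren cannot reach Ivan in two steps.
Priya reaches everyone (king).
Ximena reaches everyone (king).
Jamal cannot reach Ivan in two steps.
Kira cannot reach Omar, Ivan, Soren, Farid in two steps.
Farid reaches everyone (king).
Kings: Ivan, Priya, Ximena, Farid — 4.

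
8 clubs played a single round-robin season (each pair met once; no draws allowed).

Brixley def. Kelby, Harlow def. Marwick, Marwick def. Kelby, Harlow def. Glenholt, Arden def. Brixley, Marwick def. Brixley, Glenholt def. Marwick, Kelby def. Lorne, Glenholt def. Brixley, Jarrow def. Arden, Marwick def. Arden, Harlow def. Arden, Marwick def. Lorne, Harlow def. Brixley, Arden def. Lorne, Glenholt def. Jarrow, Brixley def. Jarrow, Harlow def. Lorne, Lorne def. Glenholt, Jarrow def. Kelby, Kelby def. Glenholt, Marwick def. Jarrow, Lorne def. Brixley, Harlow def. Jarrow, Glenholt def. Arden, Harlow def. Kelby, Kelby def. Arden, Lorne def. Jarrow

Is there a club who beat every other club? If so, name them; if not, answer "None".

Harlow has 7 wins out of 7 opponents — a perfect record.

Harlow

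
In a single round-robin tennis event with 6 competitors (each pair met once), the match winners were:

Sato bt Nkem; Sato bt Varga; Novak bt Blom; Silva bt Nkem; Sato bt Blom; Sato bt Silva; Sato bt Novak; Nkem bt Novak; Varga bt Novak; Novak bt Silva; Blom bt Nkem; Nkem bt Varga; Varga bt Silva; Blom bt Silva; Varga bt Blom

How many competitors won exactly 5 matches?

Win totals: Nkem 2, Varga 3, Blom 2, Novak 2, Sato 5, Silva 1.
Exactly 5: Sato — 1 competitor.

1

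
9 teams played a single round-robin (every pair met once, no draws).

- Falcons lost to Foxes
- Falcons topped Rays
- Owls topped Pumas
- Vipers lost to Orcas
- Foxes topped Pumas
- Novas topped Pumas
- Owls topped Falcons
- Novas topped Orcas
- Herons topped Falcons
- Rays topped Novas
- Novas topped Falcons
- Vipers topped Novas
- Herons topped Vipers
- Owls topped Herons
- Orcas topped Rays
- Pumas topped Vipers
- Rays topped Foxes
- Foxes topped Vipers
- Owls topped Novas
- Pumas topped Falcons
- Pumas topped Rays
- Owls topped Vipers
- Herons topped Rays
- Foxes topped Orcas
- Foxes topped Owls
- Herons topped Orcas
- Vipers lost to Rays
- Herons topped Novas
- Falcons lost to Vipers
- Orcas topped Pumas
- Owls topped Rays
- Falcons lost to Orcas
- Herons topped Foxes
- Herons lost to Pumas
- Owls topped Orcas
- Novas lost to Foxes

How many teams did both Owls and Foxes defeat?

Owls beat: Falcons, Orcas, Rays, Vipers, Pumas, Herons, Novas.
Foxes beat: Falcons, Orcas, Vipers, Owls, Pumas, Novas.
Both beat: Falcons, Orcas, Vipers, Pumas, Novas — 5.

5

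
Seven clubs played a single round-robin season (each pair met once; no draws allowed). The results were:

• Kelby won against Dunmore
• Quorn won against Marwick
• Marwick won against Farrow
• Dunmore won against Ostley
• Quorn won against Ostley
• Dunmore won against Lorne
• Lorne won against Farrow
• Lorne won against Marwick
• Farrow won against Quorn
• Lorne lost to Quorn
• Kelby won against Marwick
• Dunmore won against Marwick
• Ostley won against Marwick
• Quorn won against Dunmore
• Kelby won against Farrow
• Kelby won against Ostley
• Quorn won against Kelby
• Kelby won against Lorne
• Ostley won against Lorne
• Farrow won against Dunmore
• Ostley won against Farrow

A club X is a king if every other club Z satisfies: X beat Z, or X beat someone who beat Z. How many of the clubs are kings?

3

Kelby reaches everyone (king).
Marwick cannot reach Kelby, Ostley, Lorne in two steps.
Ostley cannot reach Kelby in two steps.
Quorn reaches everyone (king).
Dunmore cannot reach Kelby, Quorn in two steps.
Farrow reaches everyone (king).
Lorne cannot reach Kelby, Ostley in two steps.
Kings: Kelby, Quorn, Farrow — 3.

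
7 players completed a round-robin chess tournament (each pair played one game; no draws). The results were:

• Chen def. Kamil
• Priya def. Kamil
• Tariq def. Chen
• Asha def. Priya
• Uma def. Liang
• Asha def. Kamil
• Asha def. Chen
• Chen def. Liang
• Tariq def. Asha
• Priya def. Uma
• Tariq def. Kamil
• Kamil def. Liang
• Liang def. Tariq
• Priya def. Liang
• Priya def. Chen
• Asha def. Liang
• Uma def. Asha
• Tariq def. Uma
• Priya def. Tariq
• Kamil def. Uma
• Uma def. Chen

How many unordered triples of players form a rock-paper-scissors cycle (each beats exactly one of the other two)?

Win totals: Tariq 4, Asha 4, Uma 3, Priya 5, Chen 2, Kamil 2, Liang 1.
A player with w wins dominates both others in C(w,2) triples; summing gives 6 + 6 + 3 + 10 + 1 + 1 + 0 = 27 transitive triples.
Total triples C(7,3) = 35, so cyclic triples = 35 − 27 = 8.

8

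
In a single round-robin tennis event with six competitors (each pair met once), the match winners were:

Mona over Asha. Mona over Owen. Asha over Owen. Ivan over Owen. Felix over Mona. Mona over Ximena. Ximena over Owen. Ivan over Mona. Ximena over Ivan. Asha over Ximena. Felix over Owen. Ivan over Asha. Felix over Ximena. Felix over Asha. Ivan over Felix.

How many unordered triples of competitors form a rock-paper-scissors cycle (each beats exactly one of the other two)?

Win totals: Felix 4, Asha 2, Owen 0, Ivan 4, Ximena 2, Mona 3.
A competitor with w wins dominates both others in C(w,2) triples; summing gives 6 + 1 + 0 + 6 + 1 + 3 = 17 transitive triples.
Total triples C(6,3) = 20, so cyclic triples = 20 − 17 = 3.

3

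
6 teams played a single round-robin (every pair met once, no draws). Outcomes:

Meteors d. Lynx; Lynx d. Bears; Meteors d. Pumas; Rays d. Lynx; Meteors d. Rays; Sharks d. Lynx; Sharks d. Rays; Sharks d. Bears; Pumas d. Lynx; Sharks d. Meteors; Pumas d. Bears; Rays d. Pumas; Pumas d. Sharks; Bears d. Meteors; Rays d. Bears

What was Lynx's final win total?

Lynx's results: beat Bears; lost to Rays, Meteors, Sharks, Pumas.
That is 1 win.

1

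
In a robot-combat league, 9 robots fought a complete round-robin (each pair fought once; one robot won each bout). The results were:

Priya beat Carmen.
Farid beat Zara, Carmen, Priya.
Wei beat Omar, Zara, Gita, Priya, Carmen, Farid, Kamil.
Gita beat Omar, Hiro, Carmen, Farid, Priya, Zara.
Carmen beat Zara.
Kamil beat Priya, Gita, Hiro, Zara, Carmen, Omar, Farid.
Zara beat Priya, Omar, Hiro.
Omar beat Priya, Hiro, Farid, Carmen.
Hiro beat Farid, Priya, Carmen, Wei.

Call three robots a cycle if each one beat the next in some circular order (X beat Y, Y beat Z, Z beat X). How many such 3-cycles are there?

Win totals: Hiro 4, Zara 3, Carmen 1, Gita 6, Omar 4, Farid 3, Priya 1, Kamil 7, Wei 7.
A robot with w wins dominates both others in C(w,2) triples; summing gives 6 + 3 + 0 + 15 + 6 + 3 + 0 + 21 + 21 = 75 transitive triples.
Total triples C(9,3) = 84, so cyclic triples = 84 − 75 = 9.

9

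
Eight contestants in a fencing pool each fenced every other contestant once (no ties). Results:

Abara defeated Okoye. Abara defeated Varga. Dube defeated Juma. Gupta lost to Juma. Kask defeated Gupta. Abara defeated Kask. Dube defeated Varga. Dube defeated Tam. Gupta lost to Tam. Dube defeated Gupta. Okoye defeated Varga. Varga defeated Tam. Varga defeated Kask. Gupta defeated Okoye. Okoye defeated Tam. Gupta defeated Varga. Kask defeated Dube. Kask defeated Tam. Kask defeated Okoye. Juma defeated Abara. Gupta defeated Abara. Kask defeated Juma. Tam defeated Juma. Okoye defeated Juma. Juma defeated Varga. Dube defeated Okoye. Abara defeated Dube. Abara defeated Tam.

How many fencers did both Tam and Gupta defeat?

0

Tam beat: Gupta, Juma.
Gupta beat: Varga, Abara, Okoye.
No one was beaten by both.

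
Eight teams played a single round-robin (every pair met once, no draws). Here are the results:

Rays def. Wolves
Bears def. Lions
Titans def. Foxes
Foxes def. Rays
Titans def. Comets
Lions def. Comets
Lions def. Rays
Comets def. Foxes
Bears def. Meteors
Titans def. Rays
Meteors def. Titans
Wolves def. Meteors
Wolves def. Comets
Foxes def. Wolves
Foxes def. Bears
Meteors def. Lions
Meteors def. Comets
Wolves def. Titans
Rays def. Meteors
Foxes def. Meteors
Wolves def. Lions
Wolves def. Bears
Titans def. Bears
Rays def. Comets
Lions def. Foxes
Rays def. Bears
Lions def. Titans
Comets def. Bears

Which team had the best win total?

Win totals: Comets 2, Rays 4, Meteors 3, Bears 2, Titans 4, Wolves 5, Lions 4, Foxes 4.
Wolves leads with 5 wins (next highest: 4).

Wolves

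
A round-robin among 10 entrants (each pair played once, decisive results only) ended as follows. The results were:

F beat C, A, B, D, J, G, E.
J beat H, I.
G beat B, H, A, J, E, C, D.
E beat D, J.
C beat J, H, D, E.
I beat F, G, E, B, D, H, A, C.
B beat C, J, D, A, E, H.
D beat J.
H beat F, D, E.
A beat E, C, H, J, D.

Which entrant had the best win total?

I

Win totals: A 5, B 6, C 4, D 1, E 2, F 7, G 7, H 3, I 8, J 2.
I leads with 8 wins (next highest: 7).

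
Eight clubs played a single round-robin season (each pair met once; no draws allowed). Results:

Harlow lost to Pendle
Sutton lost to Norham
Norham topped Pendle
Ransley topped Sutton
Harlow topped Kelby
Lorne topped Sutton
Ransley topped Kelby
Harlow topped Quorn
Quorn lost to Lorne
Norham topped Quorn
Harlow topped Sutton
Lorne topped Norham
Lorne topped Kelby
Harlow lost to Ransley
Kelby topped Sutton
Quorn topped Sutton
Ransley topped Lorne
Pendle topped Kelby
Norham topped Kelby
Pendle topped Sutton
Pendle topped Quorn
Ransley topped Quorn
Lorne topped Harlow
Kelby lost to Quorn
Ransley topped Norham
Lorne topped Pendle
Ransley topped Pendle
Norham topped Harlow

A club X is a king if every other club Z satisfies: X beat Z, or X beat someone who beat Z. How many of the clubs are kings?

1

Norham cannot reach Ransley, Lorne in two steps.
Pendle cannot reach Norham, Ransley, Lorne in two steps.
Harlow cannot reach Norham, Pendle, Ransley, Lorne in two steps.
Sutton cannot reach Norham, Pendle, Harlow, Quorn, Ransley, Kelby, Lorne in two steps.
Quorn cannot reach Norham, Pendle, Harlow, Ransley, Lorne in two steps.
Ransley reaches everyone (king).
Kelby cannot reach Norham, Pendle, Harlow, Quorn, Ransley, Lorne in two steps.
Lorne cannot reach Ransley in two steps.
Kings: Ransley — 1.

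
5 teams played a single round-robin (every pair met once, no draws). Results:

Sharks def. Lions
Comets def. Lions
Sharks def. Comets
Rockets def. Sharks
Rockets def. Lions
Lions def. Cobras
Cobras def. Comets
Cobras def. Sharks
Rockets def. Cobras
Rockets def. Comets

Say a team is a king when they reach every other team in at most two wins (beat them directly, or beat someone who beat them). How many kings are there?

1

Rockets reaches everyone (king).
Sharks cannot reach Rockets in two steps.
Cobras cannot reach Rockets in two steps.
Lions cannot reach Rockets in two steps.
Comets cannot reach Rockets, Sharks in two steps.
Kings: Rockets — 1.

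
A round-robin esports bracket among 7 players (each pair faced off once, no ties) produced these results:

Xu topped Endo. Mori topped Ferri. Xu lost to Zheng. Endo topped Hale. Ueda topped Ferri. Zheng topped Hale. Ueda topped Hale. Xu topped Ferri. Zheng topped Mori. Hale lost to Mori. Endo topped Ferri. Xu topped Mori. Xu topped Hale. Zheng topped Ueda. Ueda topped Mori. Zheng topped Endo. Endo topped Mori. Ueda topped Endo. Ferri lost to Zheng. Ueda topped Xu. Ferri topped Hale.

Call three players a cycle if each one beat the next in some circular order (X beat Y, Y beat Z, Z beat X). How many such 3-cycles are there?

0

Win totals: Zheng 6, Endo 3, Ueda 5, Xu 4, Ferri 1, Hale 0, Mori 2.
A player with w wins dominates both others in C(w,2) triples; summing gives 15 + 3 + 10 + 6 + 0 + 0 + 1 = 35 transitive triples.
Total triples C(7,3) = 35, so cyclic triples = 35 − 35 = 0.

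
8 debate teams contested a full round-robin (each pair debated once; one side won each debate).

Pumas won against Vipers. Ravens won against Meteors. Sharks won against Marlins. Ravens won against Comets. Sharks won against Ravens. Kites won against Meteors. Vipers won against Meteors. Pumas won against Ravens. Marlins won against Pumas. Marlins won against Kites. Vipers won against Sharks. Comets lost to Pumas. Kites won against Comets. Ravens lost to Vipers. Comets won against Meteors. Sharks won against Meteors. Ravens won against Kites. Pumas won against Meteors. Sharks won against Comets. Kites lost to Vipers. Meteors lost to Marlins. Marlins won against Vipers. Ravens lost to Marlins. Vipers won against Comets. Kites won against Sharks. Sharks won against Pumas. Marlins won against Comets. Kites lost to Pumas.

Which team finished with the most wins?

Marlins

Win totals: Meteors 0, Sharks 5, Kites 3, Comets 1, Marlins 6, Pumas 5, Ravens 3, Vipers 5.
Marlins leads with 6 wins (next highest: 5).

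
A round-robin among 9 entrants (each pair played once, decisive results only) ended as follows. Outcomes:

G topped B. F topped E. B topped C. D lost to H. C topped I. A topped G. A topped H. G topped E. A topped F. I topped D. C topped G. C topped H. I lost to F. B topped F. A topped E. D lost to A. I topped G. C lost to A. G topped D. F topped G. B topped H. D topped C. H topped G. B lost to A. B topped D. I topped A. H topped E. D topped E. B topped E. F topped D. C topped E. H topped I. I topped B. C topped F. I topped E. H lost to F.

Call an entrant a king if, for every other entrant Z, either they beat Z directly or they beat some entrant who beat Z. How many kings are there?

4

A reaches everyone (king).
B cannot reach A in two steps.
C reaches everyone (king).
D cannot reach A, B in two steps.
E cannot reach A, B, C, D, F, G, H, I in two steps.
F reaches everyone (king).
G cannot reach A, I in two steps.
H cannot reach F in two steps.
I reaches everyone (king).
Kings: A, C, F, I — 4.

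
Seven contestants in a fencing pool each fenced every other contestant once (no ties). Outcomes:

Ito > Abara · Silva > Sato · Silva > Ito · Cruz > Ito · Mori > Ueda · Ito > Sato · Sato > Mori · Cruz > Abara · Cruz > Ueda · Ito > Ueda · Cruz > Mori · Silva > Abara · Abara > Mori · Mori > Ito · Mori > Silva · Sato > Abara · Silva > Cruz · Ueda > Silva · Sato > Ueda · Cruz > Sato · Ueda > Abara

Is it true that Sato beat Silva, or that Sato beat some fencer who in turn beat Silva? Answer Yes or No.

Sato did not beat Silva directly.
Sato beat Mori, Abara, Ueda. Of those, Mori beat Silva.

Yes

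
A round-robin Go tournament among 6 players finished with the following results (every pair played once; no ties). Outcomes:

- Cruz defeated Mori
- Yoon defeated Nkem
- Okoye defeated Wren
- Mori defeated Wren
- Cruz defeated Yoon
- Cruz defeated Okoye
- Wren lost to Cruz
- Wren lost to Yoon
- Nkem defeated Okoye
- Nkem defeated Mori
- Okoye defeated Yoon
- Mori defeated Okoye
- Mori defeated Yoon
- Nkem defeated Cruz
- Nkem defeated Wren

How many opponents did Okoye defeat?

Okoye's results: beat Wren, Yoon; lost to Mori, Cruz, Nkem.
That is 2 wins.

2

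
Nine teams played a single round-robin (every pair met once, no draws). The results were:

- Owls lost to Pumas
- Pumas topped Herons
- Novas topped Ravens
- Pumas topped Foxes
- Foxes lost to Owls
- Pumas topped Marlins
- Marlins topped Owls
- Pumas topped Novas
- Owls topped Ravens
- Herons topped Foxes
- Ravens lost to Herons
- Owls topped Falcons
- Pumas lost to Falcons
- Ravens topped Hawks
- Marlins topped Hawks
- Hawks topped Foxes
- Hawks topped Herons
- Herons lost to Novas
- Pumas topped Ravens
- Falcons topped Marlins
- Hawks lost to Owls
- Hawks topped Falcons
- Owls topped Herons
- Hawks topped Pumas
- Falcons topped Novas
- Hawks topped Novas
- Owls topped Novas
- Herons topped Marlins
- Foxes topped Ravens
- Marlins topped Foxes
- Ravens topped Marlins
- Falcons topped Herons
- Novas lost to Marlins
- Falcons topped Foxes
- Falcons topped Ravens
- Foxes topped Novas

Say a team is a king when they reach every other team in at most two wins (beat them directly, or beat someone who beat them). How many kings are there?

Owls reaches everyone (king).
Hawks reaches everyone (king).
Herons cannot reach Falcons, Pumas in two steps.
Marlins reaches everyone (king).
Falcons reaches everyone (king).
Foxes cannot reach Owls, Falcons, Pumas in two steps.
Ravens reaches everyone (king).
Novas cannot reach Owls, Falcons, Pumas in two steps.
Pumas reaches everyone (king).
Kings: Owls, Hawks, Marlins, Falcons, Ravens, Pumas — 6.

6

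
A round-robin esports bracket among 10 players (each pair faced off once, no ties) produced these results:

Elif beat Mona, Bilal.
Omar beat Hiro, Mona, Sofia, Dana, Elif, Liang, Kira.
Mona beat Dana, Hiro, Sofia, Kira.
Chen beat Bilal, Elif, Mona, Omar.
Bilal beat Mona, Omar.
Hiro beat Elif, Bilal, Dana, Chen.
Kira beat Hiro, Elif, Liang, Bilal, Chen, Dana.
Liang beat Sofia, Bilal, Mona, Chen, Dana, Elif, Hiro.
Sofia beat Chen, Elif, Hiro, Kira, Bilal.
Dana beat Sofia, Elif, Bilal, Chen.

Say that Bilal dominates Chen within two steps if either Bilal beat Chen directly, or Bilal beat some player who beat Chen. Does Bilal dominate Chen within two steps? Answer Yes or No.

No

Bilal did not beat Chen directly.
Bilal beat Omar, Mona, but each of them lost to Chen. No two-step path.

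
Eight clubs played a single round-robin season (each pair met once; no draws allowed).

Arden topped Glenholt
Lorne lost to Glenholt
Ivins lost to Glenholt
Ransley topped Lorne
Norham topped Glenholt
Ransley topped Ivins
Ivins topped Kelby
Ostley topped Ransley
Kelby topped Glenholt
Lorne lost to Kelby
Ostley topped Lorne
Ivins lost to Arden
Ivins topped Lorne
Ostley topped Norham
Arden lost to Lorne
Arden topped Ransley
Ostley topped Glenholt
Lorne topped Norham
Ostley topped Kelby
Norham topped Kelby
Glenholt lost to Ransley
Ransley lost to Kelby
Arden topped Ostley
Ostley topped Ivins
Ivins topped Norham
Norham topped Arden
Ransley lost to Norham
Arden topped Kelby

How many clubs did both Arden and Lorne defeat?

Arden beat: Ostley, Kelby, Ivins, Ransley, Glenholt.
Lorne beat: Norham, Arden.
No one was beaten by both.

0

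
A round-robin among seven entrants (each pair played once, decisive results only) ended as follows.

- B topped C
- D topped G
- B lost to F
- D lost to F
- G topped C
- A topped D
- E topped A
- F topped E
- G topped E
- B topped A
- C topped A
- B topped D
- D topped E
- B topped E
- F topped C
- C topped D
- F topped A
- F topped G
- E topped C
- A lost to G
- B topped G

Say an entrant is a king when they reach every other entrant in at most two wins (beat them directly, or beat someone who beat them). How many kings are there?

A cannot reach B, C, F in two steps.
B cannot reach F in two steps.
C cannot reach B, F in two steps.
D cannot reach B, F in two steps.
E cannot reach B, F, G in two steps.
F reaches everyone (king).
G cannot reach B, F in two steps.
Kings: F — 1.

1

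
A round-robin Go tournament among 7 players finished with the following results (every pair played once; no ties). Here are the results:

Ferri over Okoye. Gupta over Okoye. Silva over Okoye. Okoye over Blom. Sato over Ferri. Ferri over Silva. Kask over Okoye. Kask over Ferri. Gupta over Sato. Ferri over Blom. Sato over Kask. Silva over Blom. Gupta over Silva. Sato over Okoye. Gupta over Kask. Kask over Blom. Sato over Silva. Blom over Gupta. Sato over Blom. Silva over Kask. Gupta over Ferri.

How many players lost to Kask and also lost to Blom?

0

Kask beat: Blom, Ferri, Okoye.
Blom beat: Gupta.
No one was beaten by both.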